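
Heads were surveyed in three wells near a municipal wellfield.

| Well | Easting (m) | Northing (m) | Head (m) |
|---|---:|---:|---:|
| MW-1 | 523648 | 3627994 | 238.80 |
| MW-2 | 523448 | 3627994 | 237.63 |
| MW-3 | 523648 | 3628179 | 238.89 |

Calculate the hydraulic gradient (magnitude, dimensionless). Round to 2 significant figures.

0.0059

∂h/∂x = (237.63 − 238.80) / (523448 − 523648) = +0.005850
∂h/∂y = (238.89 − 238.80) / (3628179 − 3627994) = +0.0004865
|∇h| = √(0.005850² + 0.0004865²) = 0.00587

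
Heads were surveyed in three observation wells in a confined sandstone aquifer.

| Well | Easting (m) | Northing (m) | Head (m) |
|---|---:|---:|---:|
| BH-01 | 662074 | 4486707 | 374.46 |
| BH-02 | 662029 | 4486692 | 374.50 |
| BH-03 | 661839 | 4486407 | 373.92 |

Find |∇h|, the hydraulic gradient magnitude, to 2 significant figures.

With h = a·x + b·y + c and BH-01 as origin, the differences give:
  (-45)·a + (-15)·b = +0.04
  (-235)·a + (-300)·b = -0.54
Eliminate b (×(-300) and ×(-15), subtract): 9975·a = -20.100 → a = ∂h/∂x = -0.002015
Back-substitute: b = ∂h/∂y = +0.003378.
|∇h| = √(-0.002015² + 0.003378²) = 0.003933

0.0039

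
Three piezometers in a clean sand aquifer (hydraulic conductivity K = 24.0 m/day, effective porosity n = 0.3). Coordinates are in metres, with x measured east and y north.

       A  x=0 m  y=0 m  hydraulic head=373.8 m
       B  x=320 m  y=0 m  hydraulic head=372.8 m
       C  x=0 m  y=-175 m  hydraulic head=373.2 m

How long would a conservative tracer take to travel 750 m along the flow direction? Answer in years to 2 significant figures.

5.5 years

∂h/∂x = (372.8 − 373.8) / (320 − 0) = -0.003125
∂h/∂y = (373.2 − 373.8) / (-175 − 0) = +0.003429
|∇h| = √(-0.003125² + 0.003429²) = 0.004639
Seepage velocity v = K·i/n = 24.0 × 0.004639 / 0.3 = 0.3711 m/day.
t = 750 / 0.3711 = 2021 days = 5.53 years.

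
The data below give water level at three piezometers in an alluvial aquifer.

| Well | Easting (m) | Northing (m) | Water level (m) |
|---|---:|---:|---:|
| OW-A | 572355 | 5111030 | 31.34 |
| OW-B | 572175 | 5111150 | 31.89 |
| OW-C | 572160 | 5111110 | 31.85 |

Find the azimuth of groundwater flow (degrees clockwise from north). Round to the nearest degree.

132°

Differences from OW-A: to OW-B (Δx, Δy, Δh) = (-180, 120, +0.55); to OW-C = (-195, 80, +0.51).
Solve a·Δx + b·Δy = Δh: det = (-180)·80 − (-195)·120 = 9000.
∂h/∂x = [(+0.55)·80 − (+0.51)·120] / 9000 = -0.001911
∂h/∂y = [(-180)·(+0.51) − (-195)·(+0.55)] / 9000 = +0.001717
Flow direction (−∇h) has components (+0.001911 E, -0.001717 N).
Azimuth = atan2(E, N) = atan2(+0.001911, -0.001717) = 131.9° ≈ 132°.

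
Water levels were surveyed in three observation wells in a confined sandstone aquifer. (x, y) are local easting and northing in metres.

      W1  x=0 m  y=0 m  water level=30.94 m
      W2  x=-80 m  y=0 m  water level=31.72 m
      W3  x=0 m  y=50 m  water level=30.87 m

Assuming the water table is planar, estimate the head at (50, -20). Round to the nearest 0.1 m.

∂h/∂x = (31.72 − 30.94) / (-80 − 0) = -0.009750
∂h/∂y = (30.87 − 30.94) / (50 − 0) = -0.001400
h(50, -20) = 30.94 + (-0.009750)·(50) + (-0.001400)·(-20) = 30.94 -0.487 +0.028 = 30.481 m.

30.5 m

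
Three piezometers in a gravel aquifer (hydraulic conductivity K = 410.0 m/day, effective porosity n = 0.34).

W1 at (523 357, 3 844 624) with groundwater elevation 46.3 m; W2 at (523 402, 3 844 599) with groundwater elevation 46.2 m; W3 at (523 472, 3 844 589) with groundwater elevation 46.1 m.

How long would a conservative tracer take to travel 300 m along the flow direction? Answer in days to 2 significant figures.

110 days

Differences from W1: to W2 (Δx, Δy, Δh) = (45, -25, -0.1); to W3 = (115, -35, -0.2).
Determinant of the coordinate differences = 45·(-35) − 115·(-25) = 1300.
∂h/∂x = [(-0.1)·(-35) − (-0.2)·(-25)] / 1300 = -0.001154
∂h/∂y = [45·(-0.2) − 115·(-0.1)] / 1300 = +0.001923
|∇h| = √(-0.001154² + 0.001923²) = 0.002243
Seepage velocity v = K·i/n = 410.0 × 0.002243 / 0.34 = 2.705 m/day.
t = 300 / 2.705 = 110.9 days.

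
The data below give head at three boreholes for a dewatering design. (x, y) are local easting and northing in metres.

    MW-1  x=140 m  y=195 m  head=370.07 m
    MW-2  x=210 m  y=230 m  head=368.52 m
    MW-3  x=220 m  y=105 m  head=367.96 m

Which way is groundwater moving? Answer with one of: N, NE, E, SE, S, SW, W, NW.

Differences from MW-1: to MW-2 (Δx, Δy, Δh) = (70, 35, -1.55); to MW-3 = (80, -90, -2.11).
Solve a·Δx + b·Δy = Δh: det = 70·(-90) − 80·35 = -9100.
∂h/∂x = [(-1.55)·(-90) − (-2.11)·35] / -9100 = -0.02345
∂h/∂y = [70·(-2.11) − 80·(-1.55)] / -9100 = +0.002604
Flow = −∇h = (+0.02345 east, -0.002604 north), which points east.

E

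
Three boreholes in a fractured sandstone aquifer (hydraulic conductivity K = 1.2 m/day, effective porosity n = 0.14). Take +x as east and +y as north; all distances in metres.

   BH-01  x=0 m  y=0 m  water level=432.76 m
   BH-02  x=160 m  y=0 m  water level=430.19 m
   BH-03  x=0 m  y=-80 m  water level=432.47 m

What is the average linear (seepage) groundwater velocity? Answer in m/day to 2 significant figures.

∂h/∂x = (430.19 − 432.76) / (160 − 0) = -0.01606
∂h/∂y = (432.47 − 432.76) / (-80 − 0) = +0.003625
|∇h| = √(-0.01606² + 0.003625²) = 0.01646
Seepage velocity v = K·i/n = 1.2 × 0.01646 / 0.14 = 0.1411 m/day.

0.14 m/day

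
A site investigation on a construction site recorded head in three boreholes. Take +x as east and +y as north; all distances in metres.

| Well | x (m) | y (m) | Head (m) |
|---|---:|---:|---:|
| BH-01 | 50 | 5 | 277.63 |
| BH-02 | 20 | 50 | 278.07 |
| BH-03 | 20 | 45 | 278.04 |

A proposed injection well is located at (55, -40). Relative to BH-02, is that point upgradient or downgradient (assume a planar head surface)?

Taking BH-01 as reference: BH-02−BH-01 = (-30, 45, +0.44); BH-03−BH-01 = (-30, 40, +0.41).
Determinant of the coordinate differences = (-30)·40 − (-30)·45 = 150.
∂h/∂x = [(+0.44)·40 − (+0.41)·45] / 150 = -0.005667
∂h/∂y = [(-30)·(+0.41) − (-30)·(+0.44)] / 150 = +0.006000
Head at (55, -40) = 277.63 + (-0.005667)·(5) + (+0.006000)·(-45) = 277.33 m.
That is lower than the 278.07 m at BH-02, so the point is downgradient.

downgradient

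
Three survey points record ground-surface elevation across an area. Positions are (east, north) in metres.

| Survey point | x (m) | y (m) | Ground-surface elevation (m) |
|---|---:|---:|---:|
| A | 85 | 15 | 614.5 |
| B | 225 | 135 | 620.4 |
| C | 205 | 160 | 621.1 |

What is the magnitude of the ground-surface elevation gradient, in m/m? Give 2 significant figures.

Differences from A: to B (Δx, Δy, Δh) = (140, 120, +5.9); to C = (120, 145, +6.6).
Solve a·Δx + b·Δy = Δz: det = 140·145 − 120·120 = 5900.
∂z/∂x = [(+5.9)·145 − (+6.6)·120] / 5900 = +0.01076
∂z/∂y = [140·(+6.6) − 120·(+5.9)] / 5900 = +0.03661
|∇f| = √(0.01076² + 0.03661²) = 0.03816 m/m

0.038 m/m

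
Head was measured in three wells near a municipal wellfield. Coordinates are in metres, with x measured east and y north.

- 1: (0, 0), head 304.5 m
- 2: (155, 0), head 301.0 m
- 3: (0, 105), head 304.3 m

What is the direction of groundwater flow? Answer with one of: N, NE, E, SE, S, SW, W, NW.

E

∂h/∂x = (301.0 − 304.5) / (155 − 0) = -0.02258
∂h/∂y = (304.3 − 304.5) / (105 − 0) = -0.001905
Flow = −∇h = (+0.02258 east, +0.001905 north), which points east.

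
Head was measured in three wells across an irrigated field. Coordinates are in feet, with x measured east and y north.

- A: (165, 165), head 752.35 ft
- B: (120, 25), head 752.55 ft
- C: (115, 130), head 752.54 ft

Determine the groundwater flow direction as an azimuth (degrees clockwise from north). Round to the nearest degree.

086°

With h = a·x + b·y + c and A as origin, the differences give:
  (-45)·a + (-140)·b = +0.20
  (-50)·a + (-35)·b = +0.19
Eliminate b (×(-35) and ×(-140), subtract): -5425·a = 19.600 → a = ∂h/∂x = -0.003613
Back-substitute: b = ∂h/∂y = -0.0002673.
Flow direction (−∇h) has components (+0.003613 E, +0.0002673 N).
Azimuth = atan2(E, N) = atan2(+0.003613, +0.0002673) = 85.8° ≈ 086°.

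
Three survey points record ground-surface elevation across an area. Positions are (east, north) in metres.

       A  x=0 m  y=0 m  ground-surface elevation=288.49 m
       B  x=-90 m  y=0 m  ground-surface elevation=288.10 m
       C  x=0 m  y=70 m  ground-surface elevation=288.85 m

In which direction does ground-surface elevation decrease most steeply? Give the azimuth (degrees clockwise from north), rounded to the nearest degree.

∂z/∂x = (288.10 − 288.49) / (-90 − 0) = +0.004333
∂z/∂y = (288.85 − 288.49) / (70 − 0) = +0.005143
Steepest decrease is along −∇f: components (-0.004333 E, -0.005143 N).
Azimuth = atan2(-0.004333, -0.005143) = 220.1° ≈ 220°.

220°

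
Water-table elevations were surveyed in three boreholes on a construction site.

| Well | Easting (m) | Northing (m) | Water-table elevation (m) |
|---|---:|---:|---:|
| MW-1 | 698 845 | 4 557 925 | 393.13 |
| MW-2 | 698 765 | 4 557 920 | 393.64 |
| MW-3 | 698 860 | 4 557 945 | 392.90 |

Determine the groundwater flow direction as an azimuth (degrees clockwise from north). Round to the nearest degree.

Taking MW-1 as reference: MW-2−MW-1 = (-80, -5, +0.51); MW-3−MW-1 = (15, 20, -0.23).
Determinant of the coordinate differences = (-80)·20 − 15·(-5) = -1525.
∂h/∂x = [(+0.51)·20 − (-0.23)·(-5)] / -1525 = -0.005934
∂h/∂y = [(-80)·(-0.23) − 15·(+0.51)] / -1525 = -0.007049
Flow direction (−∇h) has components (+0.005934 E, +0.007049 N).
Azimuth = atan2(E, N) = atan2(+0.005934, +0.007049) = 40.1° ≈ 040°.

040°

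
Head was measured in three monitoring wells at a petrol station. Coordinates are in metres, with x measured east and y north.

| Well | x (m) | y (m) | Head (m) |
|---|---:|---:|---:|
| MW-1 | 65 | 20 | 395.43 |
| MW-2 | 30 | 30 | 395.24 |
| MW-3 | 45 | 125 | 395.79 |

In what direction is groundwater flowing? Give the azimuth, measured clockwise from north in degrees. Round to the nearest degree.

235°

Taking MW-1 as reference: MW-2−MW-1 = (-35, 10, -0.19); MW-3−MW-1 = (-20, 105, +0.36).
Determinant of the coordinate differences = (-35)·105 − (-20)·10 = -3475.
∂h/∂x = [(-0.19)·105 − (+0.36)·10] / -3475 = +0.006777
∂h/∂y = [(-35)·(+0.36) − (-20)·(-0.19)] / -3475 = +0.004719
Flow direction (−∇h) has components (-0.006777 E, -0.004719 N).
Azimuth = atan2(E, N) = atan2(-0.006777, -0.004719) = 235.1° ≈ 235°.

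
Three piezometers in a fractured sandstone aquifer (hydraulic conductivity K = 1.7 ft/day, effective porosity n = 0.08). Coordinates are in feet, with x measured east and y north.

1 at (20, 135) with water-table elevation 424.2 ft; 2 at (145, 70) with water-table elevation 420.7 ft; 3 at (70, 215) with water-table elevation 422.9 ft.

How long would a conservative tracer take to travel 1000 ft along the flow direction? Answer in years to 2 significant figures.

4.7 years

Three-point gradient (reference 1): Δ to 2 = (125, -65, -3.5), Δ to 3 = (50, 80, -1.3).
∂h/∂x = -0.02751, ∂h/∂y = +0.0009434 (det = 13250).
|∇h| = √(-0.02751² + 0.0009434²) = 0.02753
Seepage velocity v = K·i/n = 1.7 × 0.02753 / 0.08 = 0.585 ft/day.
t = 1000 / 0.585 = 1709 days = 4.68 years.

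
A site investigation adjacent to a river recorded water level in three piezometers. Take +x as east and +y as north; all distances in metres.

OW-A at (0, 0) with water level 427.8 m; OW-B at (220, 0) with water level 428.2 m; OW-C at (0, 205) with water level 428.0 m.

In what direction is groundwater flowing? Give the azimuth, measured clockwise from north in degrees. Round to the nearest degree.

242°

∂h/∂x = (428.2 − 427.8) / (220 − 0) = +0.001818
∂h/∂y = (428.0 − 427.8) / (205 − 0) = +0.0009756
Flow direction (−∇h) has components (-0.001818 E, -0.0009756 N).
Azimuth = atan2(E, N) = atan2(-0.001818, -0.0009756) = 241.8° ≈ 242°.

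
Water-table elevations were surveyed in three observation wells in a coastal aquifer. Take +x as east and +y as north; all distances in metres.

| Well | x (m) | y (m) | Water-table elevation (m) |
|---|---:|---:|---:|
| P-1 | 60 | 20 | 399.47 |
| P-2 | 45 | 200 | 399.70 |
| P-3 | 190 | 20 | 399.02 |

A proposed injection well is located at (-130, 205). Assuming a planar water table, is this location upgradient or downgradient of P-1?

With h = a·x + b·y + c and P-1 as origin, the differences give:
  (-15)·a + 180·b = +0.23
  130·a + 0·b = -0.45
Eliminate b (×0 and ×180, subtract): -23400·a = 81.000 → a = ∂h/∂x = -0.003462
Back-substitute: b = ∂h/∂y = +0.0009893.
Head at (-130, 205) = 399.47 + (-0.003462)·(-190) + (+0.0009893)·(185) = 400.31 m.
That is higher than the 399.47 m at P-1, so the point is upgradient.

upgradient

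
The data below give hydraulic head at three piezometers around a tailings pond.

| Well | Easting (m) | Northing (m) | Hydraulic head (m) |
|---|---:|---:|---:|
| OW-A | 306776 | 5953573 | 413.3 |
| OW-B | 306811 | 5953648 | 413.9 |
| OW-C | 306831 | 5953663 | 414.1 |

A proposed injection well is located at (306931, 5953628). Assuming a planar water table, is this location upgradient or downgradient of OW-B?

Differences from OW-A: to OW-B (Δx, Δy, Δh) = (35, 75, +0.6); to OW-C = (55, 90, +0.8).
Solve a·Δx + b·Δy = Δh: det = 35·90 − 55·75 = -975.
∂h/∂x = [(+0.6)·90 − (+0.8)·75] / -975 = +0.006154
∂h/∂y = [35·(+0.8) − 55·(+0.6)] / -975 = +0.005128
Head at (306931, 5953628) = 413.3 + (+0.006154)·(155) + (+0.005128)·(55) = 414.54 m.
That is higher than the 413.9 m at OW-B, so the point is upgradient.

upgradient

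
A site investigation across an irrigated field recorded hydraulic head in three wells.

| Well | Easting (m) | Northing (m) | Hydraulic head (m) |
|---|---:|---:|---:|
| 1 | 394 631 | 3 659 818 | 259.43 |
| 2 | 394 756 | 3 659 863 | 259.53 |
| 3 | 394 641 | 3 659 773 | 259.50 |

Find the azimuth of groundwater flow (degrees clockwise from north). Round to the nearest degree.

315°

Three-point gradient (reference 1): Δ to 2 = (125, 45, +0.10), Δ to 3 = (10, -45, +0.07).
∂h/∂x = +0.001259, ∂h/∂y = -0.001276 (det = -6075).
Flow direction (−∇h) has components (-0.001259 E, +0.001276 N).
Azimuth = atan2(E, N) = atan2(-0.001259, +0.001276) = 315.4° ≈ 315°.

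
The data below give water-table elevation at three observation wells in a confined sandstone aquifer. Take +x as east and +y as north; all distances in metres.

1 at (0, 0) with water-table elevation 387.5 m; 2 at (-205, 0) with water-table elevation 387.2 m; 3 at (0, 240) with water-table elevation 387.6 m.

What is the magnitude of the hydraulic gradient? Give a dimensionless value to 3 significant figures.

0.00152

∂h/∂x = (387.2 − 387.5) / (-205 − 0) = +0.001463
∂h/∂y = (387.6 − 387.5) / (240 − 0) = +0.0004167
|∇h| = √(0.001463² + 0.0004167²) = 0.001521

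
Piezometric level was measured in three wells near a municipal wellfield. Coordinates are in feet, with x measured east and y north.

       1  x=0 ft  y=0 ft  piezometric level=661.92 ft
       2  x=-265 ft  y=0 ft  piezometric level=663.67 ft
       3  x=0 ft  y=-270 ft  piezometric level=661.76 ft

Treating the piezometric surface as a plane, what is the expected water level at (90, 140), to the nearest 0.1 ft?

∂h/∂x = (663.67 − 661.92) / (-265 − 0) = -0.006604
∂h/∂y = (661.76 − 661.92) / (-270 − 0) = +0.0005926
h(90, 140) = 661.92 + (-0.006604)·(90) + (+0.0005926)·(140) = 661.92 -0.594 +0.083 = 661.409 ft.

661.4 ft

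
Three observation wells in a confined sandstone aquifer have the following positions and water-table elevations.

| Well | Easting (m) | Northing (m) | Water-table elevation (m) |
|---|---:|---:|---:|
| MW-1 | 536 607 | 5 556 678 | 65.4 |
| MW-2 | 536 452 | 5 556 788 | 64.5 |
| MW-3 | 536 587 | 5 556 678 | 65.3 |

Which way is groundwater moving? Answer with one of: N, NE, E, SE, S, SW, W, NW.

W

With h = a·x + b·y + c and MW-1 as origin, the differences give:
  (-155)·a + 110·b = -0.9
  (-20)·a + 0·b = -0.1
Eliminate b (×0 and ×110, subtract): 2200·a = 11.00 → a = ∂h/∂x = +0.005000
Back-substitute: b = ∂h/∂y = -0.001136.
Flow = −∇h = (-0.005000 east, +0.001136 north), which points west.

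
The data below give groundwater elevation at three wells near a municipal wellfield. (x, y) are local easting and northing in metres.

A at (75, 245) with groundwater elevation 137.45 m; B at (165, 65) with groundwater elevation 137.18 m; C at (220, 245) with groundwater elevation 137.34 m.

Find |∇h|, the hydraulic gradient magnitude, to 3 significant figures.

Taking A as reference: B−A = (90, -180, -0.27); C−A = (145, 0, -0.11).
Determinant of the coordinate differences = 90·0 − 145·(-180) = 26100.
∂h/∂x = [(-0.27)·0 − (-0.11)·(-180)] / 26100 = -0.0007586
∂h/∂y = [90·(-0.11) − 145·(-0.27)] / 26100 = +0.001121
|∇h| = √(-0.0007586² + 0.001121²) = 0.001354

0.00135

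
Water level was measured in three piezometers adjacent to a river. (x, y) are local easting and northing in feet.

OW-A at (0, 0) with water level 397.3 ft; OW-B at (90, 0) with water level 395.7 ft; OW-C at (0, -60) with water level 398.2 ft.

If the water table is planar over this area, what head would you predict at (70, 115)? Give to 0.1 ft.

∂h/∂x = (395.7 − 397.3) / (90 − 0) = -0.01778
∂h/∂y = (398.2 − 397.3) / (-60 − 0) = -0.01500
h(70, 115) = 397.3 + (-0.01778)·(70) + (-0.01500)·(115) = 397.3 -1.244 -1.725 = 394.331 ft.

394.3 ft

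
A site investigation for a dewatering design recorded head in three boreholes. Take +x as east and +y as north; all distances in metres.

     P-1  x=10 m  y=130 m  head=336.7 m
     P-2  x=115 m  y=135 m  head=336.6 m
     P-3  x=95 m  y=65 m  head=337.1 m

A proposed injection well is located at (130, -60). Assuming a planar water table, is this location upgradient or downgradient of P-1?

upgradient

With h = a·x + b·y + c and P-1 as origin, the differences give:
  105·a + 5·b = -0.1
  85·a + (-65)·b = +0.4
Eliminate b (×(-65) and ×5, subtract): -7250·a = 4.50 → a = ∂h/∂x = -0.0006207
Back-substitute: b = ∂h/∂y = -0.006966.
Head at (130, -60) = 336.7 + (-0.0006207)·(120) + (-0.006966)·(-190) = 337.95 m.
That is higher than the 336.7 m at P-1, so the point is upgradient.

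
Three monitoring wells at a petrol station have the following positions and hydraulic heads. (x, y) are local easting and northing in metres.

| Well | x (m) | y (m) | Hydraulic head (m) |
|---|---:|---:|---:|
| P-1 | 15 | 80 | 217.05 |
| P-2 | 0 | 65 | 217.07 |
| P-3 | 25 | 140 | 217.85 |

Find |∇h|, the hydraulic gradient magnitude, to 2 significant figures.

0.024

With h = a·x + b·y + c and P-1 as origin, the differences give:
  (-15)·a + (-15)·b = +0.02
  10·a + 60·b = +0.80
Eliminate b (×60 and ×(-15), subtract): -750·a = 13.200 → a = ∂h/∂x = -0.01760
Back-substitute: b = ∂h/∂y = +0.01627.
|∇h| = √(-0.01760² + 0.01627²) = 0.02397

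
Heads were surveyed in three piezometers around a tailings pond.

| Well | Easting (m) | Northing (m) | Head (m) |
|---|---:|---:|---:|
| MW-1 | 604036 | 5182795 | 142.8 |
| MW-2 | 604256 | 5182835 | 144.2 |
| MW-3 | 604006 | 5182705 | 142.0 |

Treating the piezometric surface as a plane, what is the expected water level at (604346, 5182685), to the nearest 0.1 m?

143.6 m

With h = a·x + b·y + c and MW-1 as origin, the differences give:
  220·a + 40·b = +1.4
  (-30)·a + (-90)·b = -0.8
Eliminate b (×(-90) and ×40, subtract): -18600·a = -94.00 → a = ∂h/∂x = +0.005054
Back-substitute: b = ∂h/∂y = +0.007204.
h(604346, 5182685) = 142.8 + (+0.005054)·(310) + (+0.007204)·(-110) = 142.8 +1.567 -0.792 = 143.574 m.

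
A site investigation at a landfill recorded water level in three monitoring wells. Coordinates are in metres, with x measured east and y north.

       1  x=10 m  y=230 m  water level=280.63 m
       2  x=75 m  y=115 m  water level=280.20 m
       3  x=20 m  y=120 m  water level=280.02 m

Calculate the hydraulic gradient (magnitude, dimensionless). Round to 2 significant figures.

0.0070

With h = a·x + b·y + c and 1 as origin, the differences give:
  65·a + (-115)·b = -0.43
  10·a + (-110)·b = -0.61
Eliminate b (×(-110) and ×(-115), subtract): -6000·a = -22.850 → a = ∂h/∂x = +0.003808
Back-substitute: b = ∂h/∂y = +0.005892.
|∇h| = √(0.003808² + 0.005892²) = 0.007015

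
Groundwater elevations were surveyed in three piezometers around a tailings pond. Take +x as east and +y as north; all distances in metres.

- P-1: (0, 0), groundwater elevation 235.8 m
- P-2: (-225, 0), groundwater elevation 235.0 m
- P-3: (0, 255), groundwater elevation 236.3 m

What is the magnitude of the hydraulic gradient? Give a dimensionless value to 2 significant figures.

∂h/∂x = (235.0 − 235.8) / (-225 − 0) = +0.003556
∂h/∂y = (236.3 − 235.8) / (255 − 0) = +0.001961
|∇h| = √(0.003556² + 0.001961²) = 0.004061

0.0041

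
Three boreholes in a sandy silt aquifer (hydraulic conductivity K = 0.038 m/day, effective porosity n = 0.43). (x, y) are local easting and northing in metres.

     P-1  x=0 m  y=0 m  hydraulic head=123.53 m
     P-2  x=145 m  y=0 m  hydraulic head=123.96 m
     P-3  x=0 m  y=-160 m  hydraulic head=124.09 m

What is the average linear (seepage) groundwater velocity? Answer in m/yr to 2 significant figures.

∂h/∂x = (123.96 − 123.53) / (145 − 0) = +0.002966
∂h/∂y = (124.09 − 123.53) / (-160 − 0) = -0.003500
|∇h| = √(0.002966² + -0.003500²) = 0.004588
Seepage velocity v = K·i/n = 0.038 × 0.004588 / 0.43 = 0.0004055 m/day = 0.1481 m/yr.

0.15 m/yr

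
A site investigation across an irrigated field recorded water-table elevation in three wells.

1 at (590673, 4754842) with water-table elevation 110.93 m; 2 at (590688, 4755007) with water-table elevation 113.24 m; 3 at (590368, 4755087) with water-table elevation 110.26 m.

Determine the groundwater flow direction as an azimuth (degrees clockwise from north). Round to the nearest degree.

224°

Three-point gradient (reference 1): Δ to 2 = (15, 165, +2.31), Δ to 3 = (-305, 245, -0.67).
∂h/∂x = +0.01253, ∂h/∂y = +0.01286 (det = 54000).
Flow direction (−∇h) has components (-0.01253 E, -0.01286 N).
Azimuth = atan2(E, N) = atan2(-0.01253, -0.01286) = 224.2° ≈ 224°.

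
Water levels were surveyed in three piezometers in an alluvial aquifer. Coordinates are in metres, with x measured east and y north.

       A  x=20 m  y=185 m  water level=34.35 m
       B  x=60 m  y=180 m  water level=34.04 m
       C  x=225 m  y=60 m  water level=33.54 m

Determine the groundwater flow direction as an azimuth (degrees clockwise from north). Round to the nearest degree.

048°

With h = a·x + b·y + c and A as origin, the differences give:
  40·a + (-5)·b = -0.31
  205·a + (-125)·b = -0.81
Eliminate b (×(-125) and ×(-5), subtract): -3975·a = 34.700 → a = ∂h/∂x = -0.008730
Back-substitute: b = ∂h/∂y = -0.007836.
Flow direction (−∇h) has components (+0.008730 E, +0.007836 N).
Azimuth = atan2(E, N) = atan2(+0.008730, +0.007836) = 48.1° ≈ 048°.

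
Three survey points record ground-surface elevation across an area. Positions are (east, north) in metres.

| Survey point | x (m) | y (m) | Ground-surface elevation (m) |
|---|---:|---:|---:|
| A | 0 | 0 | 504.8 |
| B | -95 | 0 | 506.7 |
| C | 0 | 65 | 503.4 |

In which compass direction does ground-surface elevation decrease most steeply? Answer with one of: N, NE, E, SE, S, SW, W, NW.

∂z/∂x = (506.7 − 504.8) / (-95 − 0) = -0.02000
∂z/∂y = (503.4 − 504.8) / (65 − 0) = -0.02154
Steepest decrease is along −∇f = (+0.02000 E, +0.02154 N) → northeast.

NE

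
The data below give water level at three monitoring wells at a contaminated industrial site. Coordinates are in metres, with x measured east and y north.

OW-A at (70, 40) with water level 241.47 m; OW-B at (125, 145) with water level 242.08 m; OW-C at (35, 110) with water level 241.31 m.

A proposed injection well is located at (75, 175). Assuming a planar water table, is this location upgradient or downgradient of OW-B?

downgradient

With h = a·x + b·y + c and OW-A as origin, the differences give:
  55·a + 105·b = +0.61
  (-35)·a + 70·b = -0.16
Eliminate b (×70 and ×105, subtract): 7525·a = 59.500 → a = ∂h/∂x = +0.007907
Back-substitute: b = ∂h/∂y = +0.001668.
Head at (75, 175) = 241.47 + (+0.007907)·(5) + (+0.001668)·(135) = 241.73 m.
That is lower than the 242.08 m at OW-B, so the point is downgradient.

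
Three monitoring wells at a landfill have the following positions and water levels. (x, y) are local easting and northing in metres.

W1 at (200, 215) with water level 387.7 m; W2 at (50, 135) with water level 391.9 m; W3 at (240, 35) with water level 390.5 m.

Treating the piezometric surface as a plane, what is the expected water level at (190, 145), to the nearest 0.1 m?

389.2 m

Differences from W1: to W2 (Δx, Δy, Δh) = (-150, -80, +4.2); to W3 = (40, -180, +2.8).
Determinant of the coordinate differences = (-150)·(-180) − 40·(-80) = 30200.
∂h/∂x = [(+4.2)·(-180) − (+2.8)·(-80)] / 30200 = -0.01762
∂h/∂y = [(-150)·(+2.8) − 40·(+4.2)] / 30200 = -0.01947
h(190, 145) = 387.7 + (-0.01762)·(-10) + (-0.01947)·(-70) = 387.7 +0.176 +1.363 = 389.239 m.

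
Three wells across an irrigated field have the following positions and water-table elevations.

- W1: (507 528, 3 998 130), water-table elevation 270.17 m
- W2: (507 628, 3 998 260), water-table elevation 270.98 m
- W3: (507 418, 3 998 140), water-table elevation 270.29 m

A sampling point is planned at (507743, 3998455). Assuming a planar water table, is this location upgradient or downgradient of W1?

upgradient

Taking W1 as reference: W2−W1 = (100, 130, +0.81); W3−W1 = (-110, 10, +0.12).
Determinant of the coordinate differences = 100·10 − (-110)·130 = 15300.
∂h/∂x = [(+0.81)·10 − (+0.12)·130] / 15300 = -0.0004902
∂h/∂y = [100·(+0.12) − (-110)·(+0.81)] / 15300 = +0.006608
Head at (507743, 3998455) = 270.17 + (-0.0004902)·(215) + (+0.006608)·(325) = 272.21 m.
That is higher than the 270.17 m at W1, so the point is upgradient.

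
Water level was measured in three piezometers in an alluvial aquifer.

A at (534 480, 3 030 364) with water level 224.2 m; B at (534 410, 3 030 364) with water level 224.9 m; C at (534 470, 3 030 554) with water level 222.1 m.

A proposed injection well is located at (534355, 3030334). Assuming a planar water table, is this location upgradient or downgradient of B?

upgradient

Three-point gradient (reference A): Δ to B = (-70, 0, +0.7), Δ to C = (-10, 190, -2.1).
∂h/∂x = -0.01000, ∂h/∂y = -0.01158 (det = -13300).
Head at (534355, 3030334) = 224.2 + (-0.01000)·(-125) + (-0.01158)·(-30) = 225.80 m.
That is higher than the 224.9 m at B, so the point is upgradient.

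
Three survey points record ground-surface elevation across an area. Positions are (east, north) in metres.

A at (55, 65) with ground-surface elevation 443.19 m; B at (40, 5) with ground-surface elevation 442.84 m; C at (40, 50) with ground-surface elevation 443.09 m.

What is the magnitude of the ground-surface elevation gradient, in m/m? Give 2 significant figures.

Taking A as reference: B−A = (-15, -60, -0.35); C−A = (-15, -15, -0.10).
Solve a·Δx + b·Δy = Δz: det = (-15)·(-15) − (-15)·(-60) = -675.
∂z/∂x = [(-0.35)·(-15) − (-0.10)·(-60)] / -675 = +0.001111
∂z/∂y = [(-15)·(-0.10) − (-15)·(-0.35)] / -675 = +0.005556
|∇f| = √(0.001111² + 0.005556²) = 0.005666 m/m

0.0057 m/m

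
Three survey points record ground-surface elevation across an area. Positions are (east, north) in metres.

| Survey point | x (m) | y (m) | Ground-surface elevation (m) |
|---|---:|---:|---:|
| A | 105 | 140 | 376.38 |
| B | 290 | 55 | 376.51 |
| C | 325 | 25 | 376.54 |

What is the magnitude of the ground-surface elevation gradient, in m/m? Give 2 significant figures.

Differences from A: to B (Δx, Δy, Δh) = (185, -85, +0.13); to C = (220, -115, +0.16).
Solve a·Δx + b·Δy = Δz: det = 185·(-115) − 220·(-85) = -2575.
∂z/∂x = [(+0.13)·(-115) − (+0.16)·(-85)] / -2575 = +0.0005243
∂z/∂y = [185·(+0.16) − 220·(+0.13)] / -2575 = -0.0003883
|∇f| = √(0.0005243² + -0.0003883²) = 0.0006524 m/m

0.00065 m/m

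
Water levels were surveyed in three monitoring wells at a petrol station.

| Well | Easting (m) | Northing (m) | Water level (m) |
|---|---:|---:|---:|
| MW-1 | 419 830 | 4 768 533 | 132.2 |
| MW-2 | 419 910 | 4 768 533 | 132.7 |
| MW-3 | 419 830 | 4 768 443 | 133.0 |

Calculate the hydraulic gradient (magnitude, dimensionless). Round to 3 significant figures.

∂h/∂x = (132.7 − 132.2) / (419910 − 419830) = +0.006250
∂h/∂y = (133.0 − 132.2) / (4768443 − 4768533) = -0.008889
|∇h| = √(0.006250² + -0.008889²) = 0.01087

0.0109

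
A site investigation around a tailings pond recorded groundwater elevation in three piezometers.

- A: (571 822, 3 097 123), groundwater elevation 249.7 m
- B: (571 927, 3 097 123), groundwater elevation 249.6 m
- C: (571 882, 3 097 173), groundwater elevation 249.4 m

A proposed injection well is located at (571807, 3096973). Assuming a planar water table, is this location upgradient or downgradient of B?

upgradient

Taking A as reference: B−A = (105, 0, -0.1); C−A = (60, 50, -0.3).
Determinant of the coordinate differences = 105·50 − 60·0 = 5250.
∂h/∂x = [(-0.1)·50 − (-0.3)·0] / 5250 = -0.0009524
∂h/∂y = [105·(-0.3) − 60·(-0.1)] / 5250 = -0.004857
Head at (571807, 3096973) = 249.7 + (-0.0009524)·(-15) + (-0.004857)·(-150) = 250.44 m.
That is higher than the 249.6 m at B, so the point is upgradient.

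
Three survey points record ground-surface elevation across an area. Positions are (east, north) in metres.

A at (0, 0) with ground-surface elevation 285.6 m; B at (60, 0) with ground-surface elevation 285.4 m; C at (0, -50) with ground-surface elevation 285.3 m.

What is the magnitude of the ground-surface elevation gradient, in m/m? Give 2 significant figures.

∂z/∂x = (285.4 − 285.6) / (60 − 0) = -0.003333
∂z/∂y = (285.3 − 285.6) / (-50 − 0) = +0.006000
|∇f| = √(-0.003333² + 0.006000²) = 0.006864 m/m

0.0069 m/m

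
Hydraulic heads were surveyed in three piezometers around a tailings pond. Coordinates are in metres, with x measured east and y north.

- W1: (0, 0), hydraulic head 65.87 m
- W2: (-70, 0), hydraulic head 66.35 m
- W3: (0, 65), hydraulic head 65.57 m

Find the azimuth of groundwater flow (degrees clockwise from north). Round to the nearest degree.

056°

∂h/∂x = (66.35 − 65.87) / (-70 − 0) = -0.006857
∂h/∂y = (65.57 − 65.87) / (65 − 0) = -0.004615
Flow direction (−∇h) has components (+0.006857 E, +0.004615 N).
Azimuth = atan2(E, N) = atan2(+0.006857, +0.004615) = 56.1° ≈ 056°.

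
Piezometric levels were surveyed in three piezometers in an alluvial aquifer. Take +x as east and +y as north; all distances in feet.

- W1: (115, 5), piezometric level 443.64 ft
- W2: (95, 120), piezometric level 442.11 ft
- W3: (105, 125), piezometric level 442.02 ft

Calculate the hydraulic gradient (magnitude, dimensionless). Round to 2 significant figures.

Differences from W1: to W2 (Δx, Δy, Δh) = (-20, 115, -1.53); to W3 = (-10, 120, -1.62).
Determinant of the coordinate differences = (-20)·120 − (-10)·115 = -1250.
∂h/∂x = [(-1.53)·120 − (-1.62)·115] / -1250 = -0.002160
∂h/∂y = [(-20)·(-1.62) − (-10)·(-1.53)] / -1250 = -0.01368
|∇h| = √(-0.002160² + -0.01368²) = 0.01385

0.014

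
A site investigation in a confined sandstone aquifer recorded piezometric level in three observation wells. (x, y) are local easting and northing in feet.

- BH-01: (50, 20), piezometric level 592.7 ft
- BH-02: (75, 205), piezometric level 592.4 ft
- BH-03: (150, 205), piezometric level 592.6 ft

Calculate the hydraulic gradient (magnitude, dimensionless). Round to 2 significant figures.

With h = a·x + b·y + c and BH-01 as origin, the differences give:
  25·a + 185·b = -0.3
  100·a + 185·b = -0.1
Eliminate b (×185 and ×185, subtract): -13875·a = -37.00 → a = ∂h/∂x = +0.002667
Back-substitute: b = ∂h/∂y = -0.001982.
|∇h| = √(0.002667² + -0.001982²) = 0.003323

0.0033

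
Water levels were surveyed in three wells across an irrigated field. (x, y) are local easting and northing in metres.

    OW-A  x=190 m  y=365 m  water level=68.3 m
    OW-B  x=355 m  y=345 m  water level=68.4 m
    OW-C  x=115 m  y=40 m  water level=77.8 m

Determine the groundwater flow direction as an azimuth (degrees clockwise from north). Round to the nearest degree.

With h = a·x + b·y + c and OW-A as origin, the differences give:
  165·a + (-20)·b = +0.1
  (-75)·a + (-325)·b = +9.5
Eliminate b (×(-325) and ×(-20), subtract): -55125·a = 157.50 → a = ∂h/∂x = -0.002857
Back-substitute: b = ∂h/∂y = -0.02857.
Flow direction (−∇h) has components (+0.002857 E, +0.02857 N).
Azimuth = atan2(E, N) = atan2(+0.002857, +0.02857) = 5.7° ≈ 006°.

006°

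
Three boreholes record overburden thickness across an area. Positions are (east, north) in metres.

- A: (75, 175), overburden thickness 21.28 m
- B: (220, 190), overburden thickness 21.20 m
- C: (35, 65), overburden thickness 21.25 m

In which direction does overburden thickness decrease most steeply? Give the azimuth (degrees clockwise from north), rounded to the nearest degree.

With d = a·x + b·y + c and A as origin, the differences give:
  145·a + 15·b = -0.08
  (-40)·a + (-110)·b = -0.03
Eliminate b (×(-110) and ×15, subtract): -15350·a = 9.250 → a = ∂d/∂x = -0.0006026
Back-substitute: b = ∂d/∂y = +0.0004919.
Steepest decrease is along −∇f: components (+0.0006026 E, -0.0004919 N).
Azimuth = atan2(+0.0006026, -0.0004919) = 129.2° ≈ 129°.

129°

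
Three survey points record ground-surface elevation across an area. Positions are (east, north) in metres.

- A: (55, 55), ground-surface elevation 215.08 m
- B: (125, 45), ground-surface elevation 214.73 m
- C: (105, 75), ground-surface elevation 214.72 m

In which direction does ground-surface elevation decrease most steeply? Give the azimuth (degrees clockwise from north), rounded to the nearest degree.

054°

Differences from A: to B (Δx, Δy, Δh) = (70, -10, -0.35); to C = (50, 20, -0.36).
Determinant of the coordinate differences = 70·20 − 50·(-10) = 1900.
∂z/∂x = [(-0.35)·20 − (-0.36)·(-10)] / 1900 = -0.005579
∂z/∂y = [70·(-0.36) − 50·(-0.35)] / 1900 = -0.004053
Steepest decrease is along −∇f: components (+0.005579 E, +0.004053 N).
Azimuth = atan2(+0.005579, +0.004053) = 54.0° ≈ 054°.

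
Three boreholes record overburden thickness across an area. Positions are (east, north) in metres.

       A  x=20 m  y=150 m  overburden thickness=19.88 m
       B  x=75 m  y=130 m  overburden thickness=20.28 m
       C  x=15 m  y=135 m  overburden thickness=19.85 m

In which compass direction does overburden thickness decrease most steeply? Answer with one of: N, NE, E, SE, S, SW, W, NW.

W

Three-point gradient (reference A): Δ to B = (55, -20, +0.40), Δ to C = (-5, -15, -0.03).
∂d/∂x = +0.007135, ∂d/∂y = -0.0003784 (det = -925).
Steepest decrease is along −∇f = (-0.007135 E, +0.0003784 N) → west.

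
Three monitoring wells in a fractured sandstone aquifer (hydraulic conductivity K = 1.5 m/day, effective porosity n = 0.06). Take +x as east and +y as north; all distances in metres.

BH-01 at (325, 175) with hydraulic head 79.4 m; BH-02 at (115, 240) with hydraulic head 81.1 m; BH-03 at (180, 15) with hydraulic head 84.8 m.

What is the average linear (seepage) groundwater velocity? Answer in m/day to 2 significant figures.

Differences from BH-01: to BH-02 (Δx, Δy, Δh) = (-210, 65, +1.7); to BH-03 = (-145, -160, +5.4).
Determinant of the coordinate differences = (-210)·(-160) − (-145)·65 = 43025.
∂h/∂x = [(+1.7)·(-160) − (+5.4)·65] / 43025 = -0.01448
∂h/∂y = [(-210)·(+5.4) − (-145)·(+1.7)] / 43025 = -0.02063
|∇h| = √(-0.01448² + -0.02063²) = 0.0252
Seepage velocity v = K·i/n = 1.5 × 0.0252 / 0.06 = 0.63 m/day.

0.63 m/day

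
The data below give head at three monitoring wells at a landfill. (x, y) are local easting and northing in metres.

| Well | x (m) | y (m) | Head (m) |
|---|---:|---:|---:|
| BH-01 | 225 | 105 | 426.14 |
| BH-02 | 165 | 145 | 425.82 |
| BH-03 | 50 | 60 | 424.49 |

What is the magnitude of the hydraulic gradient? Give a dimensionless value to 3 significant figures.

0.00940

Differences from BH-01: to BH-02 (Δx, Δy, Δh) = (-60, 40, -0.32); to BH-03 = (-175, -45, -1.65).
Determinant of the coordinate differences = (-60)·(-45) − (-175)·40 = 9700.
∂h/∂x = [(-0.32)·(-45) − (-1.65)·40] / 9700 = +0.008289
∂h/∂y = [(-60)·(-1.65) − (-175)·(-0.32)] / 9700 = +0.004433
|∇h| = √(0.008289² + 0.004433²) = 0.0094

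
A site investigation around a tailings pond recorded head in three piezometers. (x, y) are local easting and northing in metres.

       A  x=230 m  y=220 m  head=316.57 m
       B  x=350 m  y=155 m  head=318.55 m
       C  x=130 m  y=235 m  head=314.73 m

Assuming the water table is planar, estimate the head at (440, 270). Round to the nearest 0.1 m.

Three-point gradient (reference A): Δ to B = (120, -65, +1.98), Δ to C = (-100, 15, -1.84).
∂h/∂x = +0.01913, ∂h/∂y = +0.004851 (det = -4700).
h(440, 270) = 316.57 + (+0.01913)·(210) + (+0.004851)·(50) = 316.57 +4.017 +0.243 = 320.829 m.

320.8 m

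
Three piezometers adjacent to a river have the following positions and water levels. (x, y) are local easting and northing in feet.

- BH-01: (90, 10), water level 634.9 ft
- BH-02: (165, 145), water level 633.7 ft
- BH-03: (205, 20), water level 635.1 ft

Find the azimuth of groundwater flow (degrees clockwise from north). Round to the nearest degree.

346°

Differences from BH-01: to BH-02 (Δx, Δy, Δh) = (75, 135, -1.2); to BH-03 = (115, 10, +0.2).
Solve a·Δx + b·Δy = Δh: det = 75·10 − 115·135 = -14775.
∂h/∂x = [(-1.2)·10 − (+0.2)·135] / -14775 = +0.002640
∂h/∂y = [75·(+0.2) − 115·(-1.2)] / -14775 = -0.01036
Flow direction (−∇h) has components (-0.002640 E, +0.01036 N).
Azimuth = atan2(E, N) = atan2(-0.002640, +0.01036) = 345.7° ≈ 346°.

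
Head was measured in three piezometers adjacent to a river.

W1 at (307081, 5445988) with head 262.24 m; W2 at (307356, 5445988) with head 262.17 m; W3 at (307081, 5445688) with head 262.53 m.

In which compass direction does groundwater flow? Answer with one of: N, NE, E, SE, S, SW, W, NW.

N

∂h/∂x = (262.17 − 262.24) / (307356 − 307081) = -0.0002545
∂h/∂y = (262.53 − 262.24) / (5445688 − 5445988) = -0.0009667
Flow = −∇h = (+0.0002545 east, +0.0009667 north), which points north.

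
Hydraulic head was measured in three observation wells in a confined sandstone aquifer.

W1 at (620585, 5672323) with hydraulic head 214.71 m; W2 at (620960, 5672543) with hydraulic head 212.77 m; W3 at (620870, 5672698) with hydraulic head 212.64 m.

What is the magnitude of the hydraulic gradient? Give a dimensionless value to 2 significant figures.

Differences from W1: to W2 (Δx, Δy, Δh) = (375, 220, -1.94); to W3 = (285, 375, -2.07).
Solve a·Δx + b·Δy = Δh: det = 375·375 − 285·220 = 77925.
∂h/∂x = [(-1.94)·375 − (-2.07)·220] / 77925 = -0.003492
∂h/∂y = [375·(-2.07) − 285·(-1.94)] / 77925 = -0.002866
|∇h| = √(-0.003492² + -0.002866²) = 0.004518

0.0045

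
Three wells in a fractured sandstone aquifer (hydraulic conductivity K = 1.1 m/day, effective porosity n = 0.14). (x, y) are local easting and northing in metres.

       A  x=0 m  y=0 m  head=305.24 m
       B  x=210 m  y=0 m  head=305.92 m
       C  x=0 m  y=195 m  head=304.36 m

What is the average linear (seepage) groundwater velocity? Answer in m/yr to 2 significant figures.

∂h/∂x = (305.92 − 305.24) / (210 − 0) = +0.003238
∂h/∂y = (304.36 − 305.24) / (195 − 0) = -0.004513
|∇h| = √(0.003238² + -0.004513²) = 0.005554
Seepage velocity v = K·i/n = 1.1 × 0.005554 / 0.14 = 0.04364 m/day = 15.94 m/yr.

16 m/yr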